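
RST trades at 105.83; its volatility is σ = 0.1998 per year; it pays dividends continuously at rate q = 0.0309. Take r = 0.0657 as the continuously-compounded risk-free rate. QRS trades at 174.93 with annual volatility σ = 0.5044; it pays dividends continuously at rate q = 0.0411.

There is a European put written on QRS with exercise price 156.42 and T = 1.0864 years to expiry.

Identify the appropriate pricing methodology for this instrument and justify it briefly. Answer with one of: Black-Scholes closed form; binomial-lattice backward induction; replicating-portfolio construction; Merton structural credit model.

framework: Black-Scholes closed form

Key observation: a European-exercise option on QRS struck at 156.42 — a GBM underlying with constant parameters — admits an analytic price: the data contain no early exercise, no discrete tree, no debt structure.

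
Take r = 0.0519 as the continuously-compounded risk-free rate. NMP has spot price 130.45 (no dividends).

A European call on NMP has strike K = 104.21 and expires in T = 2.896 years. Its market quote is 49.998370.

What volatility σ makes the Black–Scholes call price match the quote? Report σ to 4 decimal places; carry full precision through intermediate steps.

At σ = 0.3344 the Black–Scholes value reproduces the quote:
σ√T = 0.3344·√2.896 = 0.569070
d₁ = (ln(S/K) + (r+σ²/2)T) / (σ√T) = (ln(130.45/104.21) + (0.0519+0.3344²/2)·2.896) / 0.569070 = (0.224582 + 0.312223) / 0.569070 = 0.943302
d₂ = d₁ − σ√T = 0.943302 − 0.569070 = 0.374232
e^{−rT} = 0.860448
N(d₁) = 0.827237,  N(d₂) = 0.645884
V = S·N(d₁) − K·e^{−rT}·N(d₂) = 107.913028 − 57.914658 = 49.998370 (equal to the quote); since ∂V/∂σ > 0 for all σ, the implied volatility is unique

sigma = 0.3344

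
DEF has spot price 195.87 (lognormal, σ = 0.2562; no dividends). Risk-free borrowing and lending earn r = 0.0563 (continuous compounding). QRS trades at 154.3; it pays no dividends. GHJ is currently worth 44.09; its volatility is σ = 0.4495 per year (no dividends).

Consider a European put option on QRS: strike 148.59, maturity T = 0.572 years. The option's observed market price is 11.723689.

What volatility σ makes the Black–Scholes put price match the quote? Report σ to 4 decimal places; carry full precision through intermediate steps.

sigma = 0.3661

At σ = 0.3661 the Black–Scholes value reproduces the quote:
σ√T = 0.3661·√0.572 = 0.276884
d₁ = (ln(S/K) + (r+σ²/2)T) / (σ√T) = (ln(154.3/148.59) + (0.0563+0.3661²/2)·0.572) / 0.276884 = (0.037708 + 0.070536) / 0.276884 = 0.390936
d₂ = d₁ − σ√T = 0.390936 − 0.276884 = 0.114052
e^{−rT} = 0.968309
N(−d₁) = 0.347922,  N(−d₂) = 0.454598
V = K·e^{−rT}·N(−d₂) − S·N(−d₁) = 65.408099 − 53.684410 = 11.723689 (the observed quote) — the price is monotone increasing in volatility, hence this σ is the only solution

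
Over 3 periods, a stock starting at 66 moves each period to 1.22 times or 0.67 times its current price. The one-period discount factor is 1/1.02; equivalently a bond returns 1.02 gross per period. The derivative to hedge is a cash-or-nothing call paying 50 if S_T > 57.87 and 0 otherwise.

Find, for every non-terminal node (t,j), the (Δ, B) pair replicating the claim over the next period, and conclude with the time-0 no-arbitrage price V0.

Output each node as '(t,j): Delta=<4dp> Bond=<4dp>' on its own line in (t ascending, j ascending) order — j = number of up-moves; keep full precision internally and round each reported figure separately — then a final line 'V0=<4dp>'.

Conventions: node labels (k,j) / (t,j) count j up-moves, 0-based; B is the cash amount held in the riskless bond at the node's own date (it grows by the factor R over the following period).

(0,0): Delta=0.6127 Bond=-7.4834
(1,0): Delta=1.2826 Bond=-37.2552
(1,1): Delta=0.4025 Bond=9.2939
(2,0): Delta=0.0000 Bond=0.0000
(2,1): Delta=1.6851 Bond=-59.7148
(2,2): Delta=0.0000 Bond=49.0196
V0=32.9565

Risk-neutral probability p* = (R−d)/(u−d) = (1.02−0.67)/(1.22−0.67) = 0.6364.
Payoffs at expiry: V(3,0)=0.0000, V(3,1)=0.0000, V(3,2)=50.0000, V(3,3)=50.0000
  t=2,j=0: stock 29.6274 → up 36.1454 (V=0.0000), down 19.8504 (V=0.0000). Price 0.0000; hedge Δ=0.0000, bond B=0.0000.
  t=2,j=1: stock 53.9484 → up 65.8170 (V=50.0000), down 36.1454 (V=0.0000). Price 31.1943; hedge Δ=1.6851, bond B=-59.7148.
  t=2,j=2: stock 98.2344 → up 119.8460 (V=50.0000), down 65.8170 (V=50.0000). Price 49.0196; hedge Δ=0.0000, bond B=49.0196.
  t=1,j=0: stock 44.2200 → up 53.9484 (V=31.1943), down 29.6274 (V=0.0000). Price 19.4617; hedge Δ=1.2826, bond B=-37.2552.
  t=1,j=1: stock 80.5200 → up 98.2344 (V=49.0196), down 53.9484 (V=31.1943). Price 41.7036; hedge Δ=0.4025, bond B=9.2939.
  t=0,j=0: stock 66.0000 → up 80.5200 (V=41.7036), down 44.2200 (V=19.4617). Price 32.9565; hedge Δ=0.6127, bond B=-7.4834.
Check: Δ(0,0)·S0 + B(0,0) = 32.9565 = V0.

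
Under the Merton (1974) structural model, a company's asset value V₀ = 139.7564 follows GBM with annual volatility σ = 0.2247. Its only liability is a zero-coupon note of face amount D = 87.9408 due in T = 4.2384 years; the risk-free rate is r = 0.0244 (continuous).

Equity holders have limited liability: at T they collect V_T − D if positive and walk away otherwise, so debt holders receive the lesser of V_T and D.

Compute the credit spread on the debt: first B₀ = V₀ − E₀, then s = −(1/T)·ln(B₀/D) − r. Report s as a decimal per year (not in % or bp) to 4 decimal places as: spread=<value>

spread=0.0077

Work the structural quantities from V₀ = 139.7564 against face 87.9408:
d₁ = [ln(V₀/D) + (r + σ²/2)T] / (σ√T)
   = [ln(139.7564/87.9408) + (0.0244 + 0.5·0.2247²)·4.2384] / (0.2247·√4.2384)
   = [0.463237 + 0.210416] / 0.462598 = 1.456237
d₂ = d₁ − σ√T = 1.456237 − 0.462598 = 0.993638
N(d₁) = 0.927336,  N(d₂) = 0.839801,  e^(−rT) = 0.901751
E₀ = V₀·N(d₁) − D·e^(−rT)·N(d₂)
   = 139.7564·0.927336 − 87.9408·0.901751·0.839801 = 63.004431
B₀ = V₀ − E₀ = 139.7564 − 63.004431 = 76.751969
spread = −(1/T)·ln(B₀/D) − r = −(1/4.2384)·ln(76.751969/87.9408) − 0.0244 = 0.00770759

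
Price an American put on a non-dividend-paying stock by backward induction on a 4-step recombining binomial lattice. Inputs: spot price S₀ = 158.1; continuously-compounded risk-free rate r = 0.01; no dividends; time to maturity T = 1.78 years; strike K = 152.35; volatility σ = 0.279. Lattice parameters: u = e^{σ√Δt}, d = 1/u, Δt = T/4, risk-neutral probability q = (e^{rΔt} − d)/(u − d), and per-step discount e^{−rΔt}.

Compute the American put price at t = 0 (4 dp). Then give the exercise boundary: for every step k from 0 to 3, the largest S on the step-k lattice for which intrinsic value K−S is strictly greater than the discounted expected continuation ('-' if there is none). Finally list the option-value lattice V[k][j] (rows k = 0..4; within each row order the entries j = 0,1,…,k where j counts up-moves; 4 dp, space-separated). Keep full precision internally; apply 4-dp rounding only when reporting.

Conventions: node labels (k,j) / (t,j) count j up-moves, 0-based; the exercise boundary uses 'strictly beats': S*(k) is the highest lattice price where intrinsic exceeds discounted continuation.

Δt=0.44500, u=1.20456, d=0.83018, q=0.46552, disc=e^(-rΔt)=0.99556
k=4 terminal: V=max(K-S,0) → 77.2543 43.3884 0.0000 0.0000 0.0000
k=3: j=0 S=90.4574 intr=61.8926 cont=61.2161 V=61.8926[EX]; j=1 S=131.2510 intr=21.0990 cont=23.0874 V=23.0874[hold]; j=2 S=190.4413 intr=0.0000 cont=0.0000 V=0.0000[hold]; j=3 S=276.3246 intr=0.0000 cont=0.0000 V=0.0000[hold]  S*(3)=90.4574
k=2: j=0 S=108.9616 intr=43.3884 cont=43.6335 V=43.6335[hold]; j=1 S=158.1000 intr=0.0000 cont=12.2850 V=12.2850[hold]; j=2 S=229.3984 intr=0.0000 cont=0.0000 V=0.0000[hold]  S*(2)=-
k=1: j=0 S=131.2510 intr=21.0990 cont=28.9113 V=28.9113[hold]; j=1 S=190.4413 intr=0.0000 cont=6.5370 V=6.5370[hold]  S*(1)=-
k=0: j=0 S=158.1000 intr=0.0000 cont=18.4135 V=18.4135[hold]  S*(0)=-

price = 18.4135
boundary = - - - 90.4574
tree:
18.4135
28.9113 6.5370
43.6335 12.2850 0.0000
61.8926 23.0874 0.0000 0.0000
77.2543 43.3884 0.0000 0.0000 0.0000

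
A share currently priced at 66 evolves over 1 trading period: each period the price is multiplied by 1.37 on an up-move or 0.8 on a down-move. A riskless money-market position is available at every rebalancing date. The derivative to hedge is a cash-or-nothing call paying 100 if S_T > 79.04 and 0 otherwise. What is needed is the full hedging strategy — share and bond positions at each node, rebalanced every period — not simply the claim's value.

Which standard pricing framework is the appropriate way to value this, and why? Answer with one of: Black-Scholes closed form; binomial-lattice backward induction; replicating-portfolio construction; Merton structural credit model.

Key observation: the mandate to exhibit the hedge at every date and state singles out the replicating-portfolio construction on the 1-period tree with factors 1.37 and 0.8 from 66.

framework: replicating-portfolio construction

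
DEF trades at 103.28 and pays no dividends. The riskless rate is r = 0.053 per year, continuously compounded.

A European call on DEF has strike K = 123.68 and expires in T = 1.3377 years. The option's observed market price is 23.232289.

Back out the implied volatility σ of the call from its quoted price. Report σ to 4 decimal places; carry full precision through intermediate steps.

sigma = 0.5829

At σ = 0.5829 the Black–Scholes value reproduces the quote:
σ√T = 0.5829·√1.3377 = 0.674176
d₁ = (ln(S/K) + (r+σ²/2)T) / (σ√T) = (ln(103.28/123.68) + (0.053+0.5829²/2)·1.3377) / 0.674176 = (-0.180254 + 0.298155) / 0.674176 = 0.174882
d₂ = d₁ − σ√T = 0.174882 − 0.674176 = -0.499295
e^{−rT} = 0.931557
N(d₁) = 0.569414,  N(d₂) = 0.308786
V = S·N(d₁) − K·e^{−rT}·N(d₂) = 58.809045 − 35.576756 = 23.232289 (the observed quote) — the price is monotone increasing in volatility, hence this σ is the only solution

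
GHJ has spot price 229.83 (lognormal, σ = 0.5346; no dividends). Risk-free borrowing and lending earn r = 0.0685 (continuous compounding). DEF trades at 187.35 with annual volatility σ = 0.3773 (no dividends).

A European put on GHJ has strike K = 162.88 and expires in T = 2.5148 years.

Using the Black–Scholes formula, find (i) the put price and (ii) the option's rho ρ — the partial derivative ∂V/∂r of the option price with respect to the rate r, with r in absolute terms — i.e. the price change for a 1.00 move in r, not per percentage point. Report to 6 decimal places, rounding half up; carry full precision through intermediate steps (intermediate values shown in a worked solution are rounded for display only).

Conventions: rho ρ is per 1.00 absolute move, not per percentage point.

price = 23.820251
ρ = -147.031312

σ√T = 0.5346·√2.5148 = 0.847775
d₁ = (ln(S/K) + (r+σ²/2)T) / (σ√T) = (ln(229.83/162.88) + (0.0685+0.5346²/2)·2.5148) / 0.847775 = (0.344326 + 0.531625) / 0.847775 = 1.033235
d₂ = d₁ − σ√T = 1.033235 − 0.847775 = 0.185460
e^{−rT} = 0.841757
N(−d₁) = 0.150747,  N(−d₂) = 0.426434
Put price V = K·e^{−rT}·N(−d₂) − S·N(−d₁) = 58.466404 − 34.646152 = 23.820251
ρ = −K·T·e^{−rT}·N(−d₂) = -147.031312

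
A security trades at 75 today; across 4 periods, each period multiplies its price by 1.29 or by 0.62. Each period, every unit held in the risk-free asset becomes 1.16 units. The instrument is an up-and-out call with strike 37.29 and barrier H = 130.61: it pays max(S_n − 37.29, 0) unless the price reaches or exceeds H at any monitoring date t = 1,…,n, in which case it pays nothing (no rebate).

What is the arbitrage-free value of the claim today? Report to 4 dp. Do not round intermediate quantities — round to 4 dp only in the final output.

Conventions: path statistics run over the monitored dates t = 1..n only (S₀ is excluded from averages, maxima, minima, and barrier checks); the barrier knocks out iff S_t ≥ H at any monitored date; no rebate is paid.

price = 11.3907

With p* = (R−d)/(u−d) = 0.8060, sum probability × payoff across the paths and divide by R^4.
Enumerate all 2^4 = 16 price paths (U = up ×1.29, D = down ×0.62); each path with k up-moves has probability p*^k·(1−p*)^(4−k).
DDDD: M=46.5000, payoff=0.0000, prob=0.001417
UDDD: M=96.7500, payoff=0.0000, prob=0.005887
DUDD: M=59.9850, payoff=0.0000, prob=0.005887
UUDD: M=124.8075, payoff=10.6860, prob=0.024455
DDUD: M=46.5000, payoff=0.0000, prob=0.005887
UDUD: M=96.7500, payoff=10.6860, prob=0.024455
DUUD: M=77.3807, payoff=10.6860, prob=0.024455
UUUD: M=161.0017, payoff=0.0000, prob=0.101584
DDDU: M=46.5000, payoff=0.0000, prob=0.005887
UDDU: M=96.7500, payoff=10.6860, prob=0.024455
DUDU: M=59.9850, payoff=10.6860, prob=0.024455
UUDU: M=124.8075, payoff=62.5310, prob=0.101584
DDUU: M=47.9760, payoff=10.6860, prob=0.024455
UDUU: M=99.8210, payoff=62.5310, prob=0.101584
DUUU: M=99.8210, payoff=62.5310, prob=0.101584
UUUU: M=207.6922, payoff=0.0000, prob=0.421964
Price = Σ prob·payoff / R^4 = 20.624448 / 1.810639 = 11.3907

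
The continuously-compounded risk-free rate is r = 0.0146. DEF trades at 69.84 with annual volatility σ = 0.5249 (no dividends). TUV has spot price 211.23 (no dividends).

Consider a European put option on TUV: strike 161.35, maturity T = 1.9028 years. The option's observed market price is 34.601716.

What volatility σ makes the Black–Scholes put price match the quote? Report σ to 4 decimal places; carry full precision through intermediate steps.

sigma = 0.5900

At σ = 0.5900 the Black–Scholes value reproduces the quote:
σ√T = 0.59·√1.9028 = 0.813858
d₁ = (ln(S/K) + (r+σ²/2)T) / (σ√T) = (ln(211.23/161.35) + (0.0146+0.59²/2)·1.9028) / 0.813858 = (0.269372 + 0.358963) / 0.813858 = 0.772045
d₂ = d₁ − σ√T = 0.772045 − 0.813858 = -0.041813
e^{−rT} = 0.972601
N(−d₁) = 0.220044,  N(−d₂) = 0.516676
V = K·e^{−rT}·N(−d₂) − S·N(−d₁) = 81.081589 − 46.479873 = 34.601716 (equal to the quote); since ∂V/∂σ > 0 for all σ, the implied volatility is unique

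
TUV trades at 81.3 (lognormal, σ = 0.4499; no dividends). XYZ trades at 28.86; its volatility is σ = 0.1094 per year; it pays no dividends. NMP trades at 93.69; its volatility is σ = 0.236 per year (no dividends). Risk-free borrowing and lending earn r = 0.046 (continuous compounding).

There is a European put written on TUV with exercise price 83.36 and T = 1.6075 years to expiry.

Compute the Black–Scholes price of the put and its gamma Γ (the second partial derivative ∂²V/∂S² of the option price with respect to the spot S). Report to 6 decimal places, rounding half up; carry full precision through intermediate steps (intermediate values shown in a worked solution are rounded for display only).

σ√T = 0.4499·√1.6075 = 0.570416
d₁ = (ln(S/K) + (r+σ²/2)T) / (σ√T) = (ln(81.3/83.36) + (0.046+0.4499²/2)·1.6075) / 0.570416 = (-0.025023 + 0.236632) / 0.570416 = 0.370974
d₂ = d₁ − σ√T = 0.370974 − 0.570416 = -0.199442
e^{−rT} = 0.928723
N(−d₁) = 0.355328,  N(−d₂) = 0.579041
Put price V = K·e^{−rT}·N(−d₂) − S·N(−d₁) = 44.828413 − 28.888198 = 15.940214
φ(d₁) = (1/√(2π))·e^{−d₁²/2} = 0.372414
Γ = φ(d₁) / (S·σ·√T) = 0.008031

price = 15.940214
Γ = 0.008031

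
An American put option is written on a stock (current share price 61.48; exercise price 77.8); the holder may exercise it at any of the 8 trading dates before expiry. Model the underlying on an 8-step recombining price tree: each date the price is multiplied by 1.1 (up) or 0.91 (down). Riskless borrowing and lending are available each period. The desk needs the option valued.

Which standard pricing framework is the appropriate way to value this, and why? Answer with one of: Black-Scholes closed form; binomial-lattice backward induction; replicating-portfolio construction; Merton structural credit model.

framework: binomial-lattice backward induction

Key observation: with exercise allowed before expiry on a discrete up/down model (8 steps from spot 61.48), the strike-77.8 put's value must be rolled back through the tree testing early exercise at each node.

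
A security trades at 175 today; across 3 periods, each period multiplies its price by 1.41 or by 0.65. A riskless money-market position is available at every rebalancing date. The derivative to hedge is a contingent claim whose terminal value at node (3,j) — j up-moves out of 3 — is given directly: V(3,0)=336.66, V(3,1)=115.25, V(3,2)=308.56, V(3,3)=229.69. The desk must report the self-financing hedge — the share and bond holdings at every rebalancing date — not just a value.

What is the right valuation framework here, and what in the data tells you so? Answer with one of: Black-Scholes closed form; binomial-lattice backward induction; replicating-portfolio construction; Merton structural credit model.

Key observation: what is demanded is not a single number but the (Δ, B) position at each node of the 1.41/0.65 tree starting at 175; constructing those positions is the replicating-portfolio method.

framework: replicating-portfolio construction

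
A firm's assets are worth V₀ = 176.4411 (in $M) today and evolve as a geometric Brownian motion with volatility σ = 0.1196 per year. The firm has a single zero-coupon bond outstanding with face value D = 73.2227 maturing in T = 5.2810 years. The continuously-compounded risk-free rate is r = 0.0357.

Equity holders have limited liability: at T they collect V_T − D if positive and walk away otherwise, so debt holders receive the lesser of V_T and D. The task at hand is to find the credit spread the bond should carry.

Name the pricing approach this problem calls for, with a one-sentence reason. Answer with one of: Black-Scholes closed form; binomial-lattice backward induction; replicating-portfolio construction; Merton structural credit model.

Key observation: the data describe a firm's assets (V₀ = 176.4411, GBM) and a single zero-coupon debt of face 73.2227, so credit quantities follow from equity-as-call in the structural model.

framework: Merton structural credit model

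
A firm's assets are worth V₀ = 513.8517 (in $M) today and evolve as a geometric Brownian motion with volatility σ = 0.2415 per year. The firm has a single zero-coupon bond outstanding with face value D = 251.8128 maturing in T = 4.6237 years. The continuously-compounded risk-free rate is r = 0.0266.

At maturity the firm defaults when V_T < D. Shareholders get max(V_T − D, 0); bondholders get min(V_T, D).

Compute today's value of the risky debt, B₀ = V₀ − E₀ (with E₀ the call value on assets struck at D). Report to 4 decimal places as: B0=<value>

B0=218.7849

Equity is a call on the firm's assets struck at D = 251.8128:
d₁ = [ln(V₀/D) + (r + σ²/2)T] / (σ√T)
   = [ln(513.8517/251.8128) + (0.0266 + 0.5·0.2415²)·4.6237] / (0.2415·√4.6237)
   = [0.713249 + 0.257823] / 0.519292 = 1.869990
d₂ = d₁ − σ√T = 1.869990 − 0.519292 = 1.350697
N(d₁) = 0.969257,  N(d₂) = 0.911604,  e^(−rT) = 0.884272
E₀ = V₀·N(d₁) − D·e^(−rT)·N(d₂)
   = 513.8517·0.969257 − 251.8128·0.884272·0.911604 = 295.066784
B₀ = V₀ − E₀ = 513.8517 − 295.066784 = 218.784916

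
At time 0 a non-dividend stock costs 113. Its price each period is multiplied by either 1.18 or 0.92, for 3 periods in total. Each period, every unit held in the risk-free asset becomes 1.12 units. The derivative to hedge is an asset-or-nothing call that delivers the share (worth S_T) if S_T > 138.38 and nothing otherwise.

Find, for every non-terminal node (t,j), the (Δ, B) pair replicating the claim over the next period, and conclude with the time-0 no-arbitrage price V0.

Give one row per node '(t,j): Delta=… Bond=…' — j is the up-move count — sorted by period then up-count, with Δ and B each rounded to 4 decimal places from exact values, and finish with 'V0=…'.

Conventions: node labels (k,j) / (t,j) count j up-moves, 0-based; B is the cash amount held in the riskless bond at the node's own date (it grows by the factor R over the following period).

(0,0): Delta=2.0513 Bond=-129.4360
(1,0): Delta=3.6781 Bond=-314.0981
(1,1): Delta=1.6708 Bond=-94.2294
(2,0): Delta=0.0000 Bond=0.0000
(2,1): Delta=4.5385 Bond=-457.3269
(2,2): Delta=1.0000 Bond=0.0000
V0=102.3581

The replicating-portfolio and risk-neutral prices coincide; use p* = (1.12−0.92)/(1.18−0.92) = 0.7692 for the latter.
Terminal payoffs: V(3,0)=0.0000, V(3,1)=0.0000, V(3,2)=144.7539, V(3,3)=185.6626
  t=2,j=0: stock 95.6432 → up 112.8590 (V=0.0000), down 87.9917 (V=0.0000). Price 0.0000; hedge Δ=0.0000, bond B=0.0000.
  t=2,j=1: stock 122.6728 → up 144.7539 (V=144.7539), down 112.8590 (V=0.0000). Price 99.4189; hedge Δ=4.5385, bond B=-457.3269.
  t=2,j=2: stock 157.3412 → up 185.6626 (V=185.6626), down 144.7539 (V=144.7539). Price 157.3412; hedge Δ=1.0000, bond B=0.0000.
  t=1,j=0: stock 103.9600 → up 122.6728 (V=99.4189), down 95.6432 (V=0.0000). Price 68.2822; hedge Δ=3.6781, bond B=-314.0981.
  t=1,j=1: stock 133.3400 → up 157.3412 (V=157.3412), down 122.6728 (V=99.4189). Price 128.5487; hedge Δ=1.6708, bond B=-94.2294.
  t=0,j=0: stock 113.0000 → up 133.3400 (V=128.5487), down 103.9600 (V=68.2822). Price 102.3581; hedge Δ=2.0513, bond B=-129.4360.
Verification: the root portfolio costs Δ(0,0)·S0 + B(0,0) = 102.3581, matching V0.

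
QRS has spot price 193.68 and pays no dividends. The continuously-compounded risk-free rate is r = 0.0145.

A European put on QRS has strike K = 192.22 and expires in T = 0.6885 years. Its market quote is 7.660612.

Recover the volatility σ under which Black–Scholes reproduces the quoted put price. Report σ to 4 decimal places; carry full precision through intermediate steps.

At σ = 0.1456 the Black–Scholes value reproduces the quote:
σ√T = 0.1456·√0.6885 = 0.120813
d₁ = (ln(S/K) + (r+σ²/2)T) / (σ√T) = (ln(193.68/192.22) + (0.0145+0.1456²/2)·0.6885) / 0.120813 = (0.007567 + 0.017281) / 0.120813 = 0.205672
d₂ = d₁ − σ√T = 0.205672 − 0.120813 = 0.084860
e^{−rT} = 0.990066
N(−d₁) = 0.418523,  N(−d₂) = 0.466187
V = K·e^{−rT}·N(−d₂) − S·N(−d₁) = 88.720219 − 81.059607 = 7.660612 (matching the quote); vega is positive throughout, so no other σ reproduces this price

sigma = 0.1456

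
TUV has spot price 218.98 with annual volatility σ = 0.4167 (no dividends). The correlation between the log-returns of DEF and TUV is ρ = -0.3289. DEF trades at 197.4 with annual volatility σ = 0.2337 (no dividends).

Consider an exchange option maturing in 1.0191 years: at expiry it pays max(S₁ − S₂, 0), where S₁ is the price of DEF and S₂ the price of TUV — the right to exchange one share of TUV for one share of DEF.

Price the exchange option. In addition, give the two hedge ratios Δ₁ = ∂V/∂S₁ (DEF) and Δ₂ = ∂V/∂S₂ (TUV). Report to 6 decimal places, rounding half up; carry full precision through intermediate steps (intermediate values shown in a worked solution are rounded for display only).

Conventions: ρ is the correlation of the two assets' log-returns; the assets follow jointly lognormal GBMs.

σ_eff = √(σ₁² + σ₂² − 2ρσ₁σ₂) = √(0.2337² + 0.4167² − 2·-0.3289·0.2337·0.4167) = 0.540660
d₁ = (ln(S₁/S₂) + (q₂ − q₁ + σ_eff²/2)T) / (σ_eff√T) = (ln(197.4/218.98) + (0.0 − 0.0 + 0.146156)·1.0191) / 0.545799 = 0.082814
d₂ = d₁ − σ_eff√T = 0.082814 − 0.545799 = -0.462985
N(d₁) = 0.533000,  N(d₂) = 0.321688
V = S₁·e^{−q₁T}·N(d₁) − S₂·e^{−q₂T}·N(d₂) = 105.214261 − 70.443175 = 34.771086
Key observation: r never enters — measured in units of TUV, the claim is a call on S₁/S₂ struck at 1, so only the dividend yields and σ_eff matter.
Δ₁ = e^{−q₁T}·N(d₁) = 0.533000;  Δ₂ = −e^{−q₂T}·N(d₂) = -0.321688

exchange price = 34.771086
Δ1 = 0.533000
Δ2 = -0.321688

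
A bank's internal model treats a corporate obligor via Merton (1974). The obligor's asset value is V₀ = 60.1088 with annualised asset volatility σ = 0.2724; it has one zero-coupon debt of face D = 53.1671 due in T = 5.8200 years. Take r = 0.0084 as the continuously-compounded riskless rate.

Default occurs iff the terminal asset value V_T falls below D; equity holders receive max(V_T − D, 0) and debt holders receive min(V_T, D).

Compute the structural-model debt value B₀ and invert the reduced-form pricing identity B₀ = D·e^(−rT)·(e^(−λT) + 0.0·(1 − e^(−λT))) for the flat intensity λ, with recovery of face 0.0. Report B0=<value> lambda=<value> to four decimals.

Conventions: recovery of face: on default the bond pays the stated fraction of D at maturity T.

Work the structural quantities from V₀ = 60.1088 against face 53.1671:
d₁ = [ln(V₀/D) + (r + σ²/2)T] / (σ√T)
   = [ln(60.1088/53.1671) + (0.0084 + 0.5·0.2724²)·5.8200] / (0.2724·√5.8200)
   = [0.122716 + 0.264815] / 0.657156 = 0.589710
d₂ = d₁ − σ√T = 0.589710 − 0.657156 = -0.067446
N(d₁) = 0.722307,  N(d₂) = 0.473113,  e^(−rT) = 0.952288
E₀ = V₀·N(d₁) − D·e^(−rT)·N(d₂)
   = 60.1088·0.722307 − 53.1671·0.952288·0.473113 = 19.463131
B₀ = V₀ − E₀ = 60.1088 − 19.463131 = 40.645669
e^(−λT) = (B₀·e^(rT)/D − 0)/(1 − 0) = (40.6457·1.050103/53.1671 − 0)/1 = 0.80279272
λ = −ln(0.80279272)/5.8200 = 0.037742

B0=40.6457 lambda=0.0377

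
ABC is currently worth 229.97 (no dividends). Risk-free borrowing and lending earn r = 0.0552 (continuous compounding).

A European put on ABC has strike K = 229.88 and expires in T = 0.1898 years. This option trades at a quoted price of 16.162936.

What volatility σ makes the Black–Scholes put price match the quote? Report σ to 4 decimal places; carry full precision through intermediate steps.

sigma = 0.4378

At σ = 0.4378 the Black–Scholes value reproduces the quote:
σ√T = 0.4378·√0.1898 = 0.190732
d₁ = (ln(S/K) + (r+σ²/2)T) / (σ√T) = (ln(229.97/229.88) + (0.0552+0.4378²/2)·0.1898) / 0.190732 = (0.000391 + 0.028666) / 0.190732 = 0.152349
d₂ = d₁ − σ√T = 0.152349 − 0.190732 = -0.038384
e^{−rT} = 0.989578
N(−d₁) = 0.439456,  N(−d₂) = 0.515309
V = K·e^{−rT}·N(−d₂) − S·N(−d₁) = 117.224635 − 101.061700 = 16.162936 (the observed quote) — the price is monotone increasing in volatility, hence this σ is the only solution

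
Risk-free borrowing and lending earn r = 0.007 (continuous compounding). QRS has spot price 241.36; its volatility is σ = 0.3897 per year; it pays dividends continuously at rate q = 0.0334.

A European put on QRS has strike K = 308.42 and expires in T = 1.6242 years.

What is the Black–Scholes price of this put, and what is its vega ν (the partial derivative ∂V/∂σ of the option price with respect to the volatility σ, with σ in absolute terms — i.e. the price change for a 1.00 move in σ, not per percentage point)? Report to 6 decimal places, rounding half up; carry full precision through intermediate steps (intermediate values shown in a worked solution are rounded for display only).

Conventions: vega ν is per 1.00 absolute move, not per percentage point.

price = 98.792846
ν = 110.014220

σ√T = 0.3897·√1.6242 = 0.496650
d₁ = (ln(S/K) + (r−q+σ²/2)T) / (σ√T) = (ln(241.36/308.42) + (0.007−0.0334+0.3897²/2)·1.6242) / 0.496650 = (-0.245173 + 0.080452) / 0.496650 = -0.331665
d₂ = d₁ − σ√T = -0.331665 − 0.496650 = -0.828315
e^{−rT} = 0.988695
e^{−qT} = 0.947197
N(−d₁) = 0.629929,  N(−d₂) = 0.796254
Put price V = K·e^{−rT}·N(−d₂) − S·e^{−qT}·N(−d₁) = 242.804320 − 144.011474 = 98.792846
φ(d₁) = (1/√(2π))·e^{−d₁²/2} = 0.377593
ν = S·e^{−qT}·φ(d₁)·√T = 110.014220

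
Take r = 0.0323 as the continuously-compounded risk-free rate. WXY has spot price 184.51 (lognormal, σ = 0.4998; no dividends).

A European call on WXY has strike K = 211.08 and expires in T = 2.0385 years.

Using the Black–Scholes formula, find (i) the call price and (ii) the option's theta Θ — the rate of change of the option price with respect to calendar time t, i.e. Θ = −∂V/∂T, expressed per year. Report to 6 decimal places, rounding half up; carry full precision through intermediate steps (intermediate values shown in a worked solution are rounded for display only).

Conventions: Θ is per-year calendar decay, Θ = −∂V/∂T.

price = 46.938374
Θ = -14.530008

σ√T = 0.4998·√2.0385 = 0.713595
d₁ = (ln(S/K) + (r+σ²/2)T) / (σ√T) = (ln(184.51/211.08) + (0.0323+0.4998²/2)·2.0385) / 0.713595 = (-0.134534 + 0.320452) / 0.713595 = 0.260538
d₂ = d₁ − σ√T = 0.260538 − 0.713595 = -0.453056
e^{−rT} = 0.936277
N(d₁) = 0.602776,  N(d₂) = 0.325254
Call price V = S·N(d₁) − K·e^{−rT}·N(d₂) = 111.218141 − 64.279768 = 46.938374
φ(d₁) = (1/√(2π))·e^{−d₁²/2} = 0.385629
Θ = −S·φ(d₁)·σ/(2√T) − r·K·e^{−rT}·N(d₂) = −12.453771 − 2.076236 = -14.530008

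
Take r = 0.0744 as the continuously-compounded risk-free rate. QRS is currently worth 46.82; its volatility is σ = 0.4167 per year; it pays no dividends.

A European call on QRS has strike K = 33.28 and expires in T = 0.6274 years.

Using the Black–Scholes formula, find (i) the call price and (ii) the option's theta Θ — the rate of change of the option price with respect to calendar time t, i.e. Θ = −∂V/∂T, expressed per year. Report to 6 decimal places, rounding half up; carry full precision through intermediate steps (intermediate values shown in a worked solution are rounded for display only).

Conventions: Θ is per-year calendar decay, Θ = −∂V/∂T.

σ√T = 0.4167·√0.6274 = 0.330062
d₁ = (ln(S/K) + (r+σ²/2)T) / (σ√T) = (ln(46.82/33.28) + (0.0744+0.4167²/2)·0.6274) / 0.330062 = (0.341354 + 0.101149) / 0.330062 = 1.340665
d₂ = d₁ − σ√T = 1.340665 − 0.330062 = 1.010603
e^{−rT} = 0.954394
N(d₁) = 0.909985,  N(d₂) = 0.843897
Call price V = S·N(d₁) − K·e^{−rT}·N(d₂) = 42.605518 − 26.804050 = 15.801468
φ(d₁) = (1/√(2π))·e^{−d₁²/2} = 0.162410
Θ = −S·φ(d₁)·σ/(2√T) − r·K·e^{−rT}·N(d₂) = −2.000165 − 1.994221 = -3.994386

price = 15.801468
Θ = -3.994386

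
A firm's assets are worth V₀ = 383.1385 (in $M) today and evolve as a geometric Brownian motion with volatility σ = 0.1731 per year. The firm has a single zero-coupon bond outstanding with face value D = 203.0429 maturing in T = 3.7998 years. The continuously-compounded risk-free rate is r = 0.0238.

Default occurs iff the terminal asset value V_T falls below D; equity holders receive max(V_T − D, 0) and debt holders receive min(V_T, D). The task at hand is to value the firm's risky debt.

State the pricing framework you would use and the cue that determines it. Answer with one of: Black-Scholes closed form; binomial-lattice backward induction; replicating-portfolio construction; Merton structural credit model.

Key observation: the asked-for credit quantity lives on the firm's capital structure — asset value, asset volatility, debt face 203.0429 — which is the structural model's domain.

framework: Merton structural credit model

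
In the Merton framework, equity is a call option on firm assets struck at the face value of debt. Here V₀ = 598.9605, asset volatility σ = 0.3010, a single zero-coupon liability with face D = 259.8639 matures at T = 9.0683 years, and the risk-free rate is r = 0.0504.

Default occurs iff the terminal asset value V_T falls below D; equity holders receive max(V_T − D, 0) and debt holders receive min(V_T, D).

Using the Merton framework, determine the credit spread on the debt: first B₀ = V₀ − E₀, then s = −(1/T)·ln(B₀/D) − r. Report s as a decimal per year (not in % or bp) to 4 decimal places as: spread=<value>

spread=0.0063

Equity is a call on the firm's assets struck at D = 259.8639:
d₁ = [ln(V₀/D) + (r + σ²/2)T] / (σ√T)
   = [ln(598.9605/259.8639) + (0.0504 + 0.5·0.3010²)·9.0683] / (0.3010·√9.0683)
   = [0.835038 + 0.867841] / 0.906420 = 1.878686
d₂ = d₁ − σ√T = 1.878686 − 0.906420 = 0.972266
N(d₁) = 0.969856,  N(d₂) = 0.834541,  e^(−rT) = 0.633154
E₀ = V₀·N(d₁) − D·e^(−rT)·N(d₂)
   = 598.9605·0.969856 − 259.8639·0.633154·0.834541 = 443.595476
B₀ = V₀ − E₀ = 598.9605 − 443.595476 = 155.365024
spread = −(1/T)·ln(B₀/D) − r = −(1/9.0683)·ln(155.365024/259.8639) − 0.0504 = 0.00632295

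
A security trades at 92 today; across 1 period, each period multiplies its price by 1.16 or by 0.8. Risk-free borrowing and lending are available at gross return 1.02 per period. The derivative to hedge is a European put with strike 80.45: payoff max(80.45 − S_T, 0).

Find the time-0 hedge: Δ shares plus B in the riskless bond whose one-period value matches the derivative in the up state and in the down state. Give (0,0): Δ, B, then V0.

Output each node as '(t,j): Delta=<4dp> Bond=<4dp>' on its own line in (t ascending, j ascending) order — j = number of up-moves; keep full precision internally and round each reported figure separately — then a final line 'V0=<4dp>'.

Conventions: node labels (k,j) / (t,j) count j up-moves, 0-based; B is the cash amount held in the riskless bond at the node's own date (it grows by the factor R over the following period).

Arbitrage-free pricing uses the up-move probability p* = (R−d)/(u−d) = 0.6111, discounting each step at R = 1.02.
Terminal payoffs: V(1,0)=6.8500, V(1,1)=0.0000
Node (0,0) S=92.0000: V=(p*·0.0000+(1−p*)·6.8500)/1.02=2.6117; Δ=(0.0000−6.8500)/(106.7200−73.6000)=-0.2068; B=V−Δ·S=21.6394
Check: Δ(0,0)·S0 + B(0,0) = 2.6117 = V0.

(0,0): Delta=-0.2068 Bond=21.6394
V0=2.6117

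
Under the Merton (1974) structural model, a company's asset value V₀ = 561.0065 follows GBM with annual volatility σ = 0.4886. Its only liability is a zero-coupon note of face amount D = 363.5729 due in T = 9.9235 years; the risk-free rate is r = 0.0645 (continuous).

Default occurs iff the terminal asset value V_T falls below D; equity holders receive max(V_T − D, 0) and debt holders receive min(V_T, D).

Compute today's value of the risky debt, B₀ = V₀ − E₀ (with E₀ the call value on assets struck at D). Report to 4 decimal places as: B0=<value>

B0=130.2710

With assets at 561.0065 and a single debt payment of 363.5729 at 9.9235 years:
d₁ = [ln(V₀/D) + (r + σ²/2)T] / (σ√T)
   = [ln(561.0065/363.5729) + (0.0645 + 0.5·0.4886²)·9.9235] / (0.4886·√9.9235)
   = [0.433753 + 1.824584] / 1.539168 = 1.467246
d₂ = d₁ − σ√T = 1.467246 − 1.539168 = -0.071922
N(d₁) = 0.928845,  N(d₂) = 0.471332,  e^(−rT) = 0.527258
E₀ = V₀·N(d₁) − D·e^(−rT)·N(d₂)
   = 561.0065·0.928845 − 363.5729·0.527258·0.471332 = 430.735533
B₀ = V₀ − E₀ = 561.0065 − 430.735533 = 130.270967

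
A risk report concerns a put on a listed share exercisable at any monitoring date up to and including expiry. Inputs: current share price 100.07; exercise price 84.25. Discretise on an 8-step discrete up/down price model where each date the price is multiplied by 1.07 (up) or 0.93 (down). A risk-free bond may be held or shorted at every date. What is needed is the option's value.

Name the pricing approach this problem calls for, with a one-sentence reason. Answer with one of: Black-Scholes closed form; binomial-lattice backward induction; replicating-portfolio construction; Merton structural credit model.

Key observation: the exercise right at every one of the 8 steps is what matters: each node needs max(84.25 − S, continuation), which only the stepwise tree valuation starting from spot 100.07 delivers.

framework: binomial-lattice backward induction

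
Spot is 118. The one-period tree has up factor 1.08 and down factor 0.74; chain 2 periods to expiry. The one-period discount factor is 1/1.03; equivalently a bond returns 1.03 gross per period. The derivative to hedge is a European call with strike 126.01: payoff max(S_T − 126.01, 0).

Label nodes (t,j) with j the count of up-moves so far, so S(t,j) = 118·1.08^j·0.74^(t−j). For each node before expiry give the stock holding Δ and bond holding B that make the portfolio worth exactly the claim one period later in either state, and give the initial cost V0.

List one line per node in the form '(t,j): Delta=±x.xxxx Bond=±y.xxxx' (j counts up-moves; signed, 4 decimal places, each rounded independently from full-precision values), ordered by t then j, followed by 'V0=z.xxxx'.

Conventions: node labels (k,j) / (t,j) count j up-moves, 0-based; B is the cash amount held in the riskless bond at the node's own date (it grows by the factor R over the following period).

(0,0): Delta=0.2400 Bond=-20.3422
(1,0): Delta=0.0000 Bond=0.0000
(1,1): Delta=0.2683 Bond=-24.5650
V0=7.9719

Arbitrage-free pricing uses the up-move probability p* = (R−d)/(u−d) = 0.8529, discounting each step at R = 1.03.
Terminal payoffs: V(2,0)=0.0000, V(2,1)=0.0000, V(2,2)=11.6252
(1,0): S=87.3200. Δ = (V_up−V_dn)/(S_up−S_dn) = (0.0000−0.0000)/(94.3056−64.6168) = 0.0000. V = [p*·0.0000 + (1−p*)·0.0000]/1.03 = 0.0000. B = V − Δ·S = 0.0000.
(1,1): S=127.4400. Δ = (V_up−V_dn)/(S_up−S_dn) = (11.6252−0.0000)/(137.6352−94.3056) = 0.2683. V = [p*·11.6252 + (1−p*)·0.0000]/1.03 = 9.6268. B = V − Δ·S = -24.5650.
(0,0): S=118.0000. Δ = (V_up−V_dn)/(S_up−S_dn) = (9.6268−0.0000)/(127.4400−87.3200) = 0.2400. V = [p*·9.6268 + (1−p*)·0.0000]/1.03 = 7.9719. B = V − Δ·S = -20.3422.
Sanity check at the root: Δ(0,0)·S0 + B(0,0) reproduces V0 = 7.9719.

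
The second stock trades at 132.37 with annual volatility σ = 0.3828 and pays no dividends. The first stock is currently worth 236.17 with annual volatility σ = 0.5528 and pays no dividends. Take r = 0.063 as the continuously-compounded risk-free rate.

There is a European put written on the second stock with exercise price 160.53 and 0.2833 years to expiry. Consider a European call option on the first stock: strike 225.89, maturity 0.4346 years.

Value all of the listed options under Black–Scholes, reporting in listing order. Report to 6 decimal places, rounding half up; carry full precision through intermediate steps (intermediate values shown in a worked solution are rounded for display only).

price(the second stock put K=160.53) = 28.495197
price(the first stock call K=225.89) = 41.784809

[the second stock put K=160.53]
σ√T = 0.3828·√0.2833 = 0.203749
d₁ = (ln(S/K) + (r+σ²/2)T) / (σ√T) = (ln(132.37/160.53) + (0.063+0.3828²/2)·0.2833) / 0.203749 = (-0.192880 + 0.038605) / 0.203749 = -0.757183
d₂ = d₁ − σ√T = -0.757183 − 0.203749 = -0.960932
e^{−rT} = 0.982310
N(−d₁) = 0.775530,  N(−d₂) = 0.831707
price = K·e^{−rT}·N(−d₂) − S·N(−d₁) = 131.152073 − 102.656876 = 28.495197
[the first stock call K=225.89]
σ√T = 0.5528·√0.4346 = 0.364429
d₁ = (ln(S/K) + (r+σ²/2)T) / (σ√T) = (ln(236.17/225.89) + (0.063+0.5528²/2)·0.4346) / 0.364429 = (0.044504 + 0.093784) / 0.364429 = 0.379464
d₂ = d₁ − σ√T = 0.379464 − 0.364429 = 0.015035
e^{−rT} = 0.972992
N(d₁) = 0.647828,  N(d₂) = 0.505998
price = S·N(d₁) − K·e^{−rT}·N(d₂) = 152.997640 − 111.212831 = 41.784809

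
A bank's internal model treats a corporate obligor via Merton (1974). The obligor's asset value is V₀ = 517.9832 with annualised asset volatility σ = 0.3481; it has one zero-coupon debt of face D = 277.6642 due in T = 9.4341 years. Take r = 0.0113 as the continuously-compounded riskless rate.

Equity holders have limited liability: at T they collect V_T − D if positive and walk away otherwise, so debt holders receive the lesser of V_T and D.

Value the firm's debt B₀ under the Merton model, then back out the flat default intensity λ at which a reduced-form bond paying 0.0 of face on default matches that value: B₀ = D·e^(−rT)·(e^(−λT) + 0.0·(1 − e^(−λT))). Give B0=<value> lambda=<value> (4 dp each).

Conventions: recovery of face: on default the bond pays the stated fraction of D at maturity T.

Apply the equity-as-call identities (strike 277.6642, horizon 9.4341 years):
d₁ = [ln(V₀/D) + (r + σ²/2)T] / (σ√T)
   = [ln(517.9832/277.6642) + (0.0113 + 0.5·0.3481²)·9.4341] / (0.3481·√9.4341)
   = [0.623530 + 0.678187] / 1.069188 = 1.217482
d₂ = d₁ − σ√T = 1.217482 − 1.069188 = 0.148293
N(d₁) = 0.888290,  N(d₂) = 0.558944,  e^(−rT) = 0.898880
E₀ = V₀·N(d₁) − D·e^(−rT)·N(d₂)
   = 517.9832·0.888290 − 277.6642·0.898880·0.558944 = 320.613859
B₀ = V₀ − E₀ = 517.9832 − 320.613859 = 197.369341
e^(−λT) = (B₀·e^(rT)/D − 0)/(1 − 0) = (197.3693·1.112495/277.6642 − 0)/1 = 0.79078390
λ = −ln(0.79078390)/9.4341 = 0.024881

B0=197.3693 lambda=0.0249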